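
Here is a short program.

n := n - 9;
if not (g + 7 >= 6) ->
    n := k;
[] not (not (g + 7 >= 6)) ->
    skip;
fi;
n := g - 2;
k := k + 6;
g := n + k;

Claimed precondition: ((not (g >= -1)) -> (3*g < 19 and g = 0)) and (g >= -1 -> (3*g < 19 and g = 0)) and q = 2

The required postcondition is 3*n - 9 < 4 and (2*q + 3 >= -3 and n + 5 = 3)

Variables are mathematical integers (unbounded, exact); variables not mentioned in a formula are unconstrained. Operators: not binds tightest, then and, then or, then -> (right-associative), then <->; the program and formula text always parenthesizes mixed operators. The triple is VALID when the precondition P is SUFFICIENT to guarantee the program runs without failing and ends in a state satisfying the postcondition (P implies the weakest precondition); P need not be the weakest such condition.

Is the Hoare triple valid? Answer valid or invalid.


Working backward. After the program, the postcondition 3*n - 9 < 4 and (2*q + 3 >= -3 and n + 5 = 3) must hold; in canonical form it is 3*n < 13 and 2*q >= -6 and n = -2.
Before g := n + k: 3*n < 13 and 2*q >= -6 and n = -2
Before k := k + 6: 3*n < 13 and 2*q >= -6 and n = -2
Before n := g - 2: 3*g < 19 and 2*q >= -6 and g = 0
Then branch requires 3*g < 19 and 2*q >= -6 and g = 0; else branch requires 3*g < 19 and 2*q >= -6 and g = 0.
Before the if: ((not (g >= -1)) -> (3*g < 19 and 2*q >= -6 and g = 0)) and (g >= -1 -> (3*g < 19 and 2*q >= -6 and g = 0))
Before n := n - 9: ((not (g >= -1)) -> (3*g < 19 and 2*q >= -6 and g = 0)) and (g >= -1 -> (3*g < 19 and 2*q >= -6 and g = 0))
The weakest precondition is ((not (g >= -1)) -> (3*g < 19 and 2*q >= -6 and g = 0)) and (g >= -1 -> (3*g < 19 and 2*q >= -6 and g = 0)).
Check whether ((not (g >= -1)) -> (3*g < 19 and g = 0)) and (g >= -1 -> (3*g < 19 and g = 0)) and q = 2 implies it.
Every state satisfying the precondition satisfies the weakest precondition: the implication holds.
Answer: valid


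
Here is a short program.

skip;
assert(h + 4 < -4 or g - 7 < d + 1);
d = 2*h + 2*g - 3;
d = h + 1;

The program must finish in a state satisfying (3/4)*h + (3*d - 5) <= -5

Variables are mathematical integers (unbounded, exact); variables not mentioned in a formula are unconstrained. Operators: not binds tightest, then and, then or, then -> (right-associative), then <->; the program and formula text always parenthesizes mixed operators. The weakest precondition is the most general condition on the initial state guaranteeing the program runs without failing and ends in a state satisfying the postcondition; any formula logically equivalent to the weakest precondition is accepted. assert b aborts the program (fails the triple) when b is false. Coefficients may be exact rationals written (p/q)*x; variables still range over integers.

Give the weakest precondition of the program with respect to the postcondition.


Working backward. After the program, the postcondition (3/4)*h + (3*d - 5) <= -5 must hold; in canonical form it is 3*d + (3/4)*h <= 0.
Before d := h + 1: (15/4)*h <= -3
Before d := 2*h + 2*g - 3: (15/4)*h <= -3
Before assert h + 4 < -4 or g - 7 < d + 1: (h < -8 or g < d + 8) and (15/4)*h <= -3
Before skip: (h < -8 or g < d + 8) and (15/4)*h <= -3
Answer: WP = (h < -8 or g < d + 8) and (15/4)*h <= -3


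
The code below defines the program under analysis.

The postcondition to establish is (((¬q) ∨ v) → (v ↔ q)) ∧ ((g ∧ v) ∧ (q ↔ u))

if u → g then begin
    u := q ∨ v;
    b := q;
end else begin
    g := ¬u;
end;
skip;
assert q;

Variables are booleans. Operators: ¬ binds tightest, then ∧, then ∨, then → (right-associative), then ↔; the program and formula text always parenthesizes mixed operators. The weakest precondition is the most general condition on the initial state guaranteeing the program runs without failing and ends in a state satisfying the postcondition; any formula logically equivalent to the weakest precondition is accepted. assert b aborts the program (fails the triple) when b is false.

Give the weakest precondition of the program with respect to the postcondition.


Working backward. After the program, the postcondition (((¬q) ∨ v) → (v ↔ q)) ∧ ((g ∧ v) ∧ (q ↔ u)) must hold; in canonical form it is (((¬q) ∨ v) → (v ↔ q)) ∧ g ∧ v ∧ (q ↔ u).
Before assert q: q ∧ (((¬q) ∨ v) → (v ↔ q)) ∧ g ∧ v ∧ (q ↔ u)
Before skip: q ∧ (((¬q) ∨ v) → (v ↔ q)) ∧ g ∧ v ∧ (q ↔ u)
Then branch requires q ∧ (((¬q) ∨ v) → (v ↔ q)) ∧ g ∧ v ∧ (q ↔ (q ∨ v)); else branch requires q ∧ (((¬q) ∨ v) → (v ↔ q)) ∧ (¬u) ∧ v ∧ (q ↔ u).
Before the if: ((u → g) → (q ∧ (((¬q) ∨ v) → (v ↔ q)) ∧ g ∧ v ∧ (q ↔ (q ∨ v)))) ∧ ((¬(u → g)) → (q ∧ (((¬q) ∨ v) → (v ↔ q)) ∧ (¬u) ∧ v ∧ (q ↔ u)))
Answer: WP = ((u → g) → (q ∧ (((¬q) ∨ v) → (v ↔ q)) ∧ g ∧ v ∧ (q ↔ (q ∨ v)))) ∧ ((¬(u → g)) → (q ∧ (((¬q) ∨ v) → (v ↔ q)) ∧ (¬u) ∧ v ∧ (q ↔ u)))


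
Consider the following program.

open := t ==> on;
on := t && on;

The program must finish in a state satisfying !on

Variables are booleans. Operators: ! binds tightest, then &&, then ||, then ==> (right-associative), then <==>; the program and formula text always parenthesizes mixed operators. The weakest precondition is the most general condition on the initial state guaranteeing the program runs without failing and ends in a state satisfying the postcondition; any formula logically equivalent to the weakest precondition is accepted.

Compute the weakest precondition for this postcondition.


Working backward. After the program, !on must hold.
Before on := t && on: !(t && on)
Before open := t ==> on: !(t && on)
Answer: WP = !(t && on)


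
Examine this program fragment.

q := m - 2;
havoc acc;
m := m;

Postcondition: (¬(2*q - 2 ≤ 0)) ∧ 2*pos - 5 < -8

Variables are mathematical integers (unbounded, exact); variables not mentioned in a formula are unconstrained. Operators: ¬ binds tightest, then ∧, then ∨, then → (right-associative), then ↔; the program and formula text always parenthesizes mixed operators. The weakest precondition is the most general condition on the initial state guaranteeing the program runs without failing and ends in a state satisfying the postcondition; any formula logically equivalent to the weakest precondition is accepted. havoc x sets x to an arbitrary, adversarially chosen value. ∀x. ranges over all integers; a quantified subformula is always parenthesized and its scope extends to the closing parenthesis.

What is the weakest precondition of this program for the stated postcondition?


Working backward. After the program, the postcondition (¬(2*q - 2 ≤ 0)) ∧ 2*pos - 5 < -8 must hold; in canonical form it is (¬(2*q ≤ 2)) ∧ 2*pos < -3.
Before m := m: (¬(2*q ≤ 2)) ∧ 2*pos < -3
Before havoc acc: (¬(2*q ≤ 2)) ∧ 2*pos < -3
Before q := m - 2: (¬(2*m ≤ 6)) ∧ 2*pos < -3
Answer: WP = (¬(2*m ≤ 6)) ∧ 2*pos < -3


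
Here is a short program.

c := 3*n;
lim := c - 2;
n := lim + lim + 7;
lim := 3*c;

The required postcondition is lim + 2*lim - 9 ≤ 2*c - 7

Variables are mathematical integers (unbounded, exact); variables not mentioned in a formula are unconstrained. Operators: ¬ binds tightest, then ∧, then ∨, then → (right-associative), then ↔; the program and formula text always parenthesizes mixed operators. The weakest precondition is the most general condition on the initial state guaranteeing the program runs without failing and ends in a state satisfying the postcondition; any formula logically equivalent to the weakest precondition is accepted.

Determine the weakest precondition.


Working backward. After the program, the postcondition lim + 2*lim - 9 ≤ 2*c - 7 must hold; in canonical form it is 3*lim ≤ 2*c + 2.
Before lim := 3*c: 7*c ≤ 2
Before n := lim + lim + 7: 7*c ≤ 2
Before lim := c - 2: 7*c ≤ 2
Before c := 3*n: 21*n ≤ 2
Answer: WP = 21*n ≤ 2


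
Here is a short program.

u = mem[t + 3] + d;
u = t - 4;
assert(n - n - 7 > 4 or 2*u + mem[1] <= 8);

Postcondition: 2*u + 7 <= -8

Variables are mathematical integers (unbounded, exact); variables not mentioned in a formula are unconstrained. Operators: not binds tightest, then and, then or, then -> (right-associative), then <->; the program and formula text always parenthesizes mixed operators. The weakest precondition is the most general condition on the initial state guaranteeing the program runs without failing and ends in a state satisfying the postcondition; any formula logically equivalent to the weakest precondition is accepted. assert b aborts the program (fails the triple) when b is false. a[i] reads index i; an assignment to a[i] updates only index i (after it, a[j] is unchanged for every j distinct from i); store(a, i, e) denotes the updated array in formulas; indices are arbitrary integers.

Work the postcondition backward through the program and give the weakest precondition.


Working backward. After the program, the postcondition 2*u + 7 <= -8 must hold; in canonical form it is 2*u <= -15.
Before assert n - n - 7 > 4 or 2*u + mem[1] <= 8: mem[1] + 2*u <= 8 and 2*u <= -15
Before u := t - 4: mem[1] + 2*t <= 16 and 2*t <= -7
Before u := mem[t + 3] + d: mem[1] + 2*t <= 16 and 2*t <= -7
Answer: WP = mem[1] + 2*t <= 16 and 2*t <= -7


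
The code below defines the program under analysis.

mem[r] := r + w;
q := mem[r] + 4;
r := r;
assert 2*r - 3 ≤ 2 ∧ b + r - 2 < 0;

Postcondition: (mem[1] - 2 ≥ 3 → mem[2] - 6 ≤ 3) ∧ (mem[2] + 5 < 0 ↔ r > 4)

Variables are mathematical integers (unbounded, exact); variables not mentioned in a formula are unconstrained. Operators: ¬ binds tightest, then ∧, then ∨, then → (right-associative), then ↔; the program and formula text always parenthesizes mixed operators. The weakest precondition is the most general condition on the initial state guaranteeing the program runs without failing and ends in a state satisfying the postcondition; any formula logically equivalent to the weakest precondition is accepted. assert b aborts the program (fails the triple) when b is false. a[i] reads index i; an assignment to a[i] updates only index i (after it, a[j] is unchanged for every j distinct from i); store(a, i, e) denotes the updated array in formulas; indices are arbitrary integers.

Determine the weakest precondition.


Working backward. After the program, the postcondition (mem[1] - 2 ≥ 3 → mem[2] - 6 ≤ 3) ∧ (mem[2] + 5 < 0 ↔ r > 4) must hold; in canonical form it is (mem[1] ≥ 5 → mem[2] ≤ 9) ∧ (mem[2] < -5 ↔ r > 4).
Before assert 2*r - 3 ≤ 2 ∧ b + r - 2 < 0: 2*r ≤ 5 ∧ b + r < 2 ∧ (mem[1] ≥ 5 → mem[2] ≤ 9) ∧ (mem[2] < -5 ↔ r > 4)
Before r := r: 2*r ≤ 5 ∧ b + r < 2 ∧ (mem[1] ≥ 5 → mem[2] ≤ 9) ∧ (mem[2] < -5 ↔ r > 4)
Before q := mem[r] + 4: 2*r ≤ 5 ∧ b + r < 2 ∧ (mem[1] ≥ 5 → mem[2] ≤ 9) ∧ (mem[2] < -5 ↔ r > 4)
Before mem[r] := r + w: 2*r ≤ 5 ∧ b + r < 2 ∧ (store(mem, r, r + w)[1] ≥ 5 → store(mem, r, r + w)[2] ≤ 9) ∧ (store(mem, r, r + w)[2] < -5 ↔ r > 4)
Answer: WP = 2*r ≤ 5 ∧ b + r < 2 ∧ (store(mem, r, r + w)[1] ≥ 5 → store(mem, r, r + w)[2] ≤ 9) ∧ (store(mem, r, r + w)[2] < -5 ↔ r > 4)


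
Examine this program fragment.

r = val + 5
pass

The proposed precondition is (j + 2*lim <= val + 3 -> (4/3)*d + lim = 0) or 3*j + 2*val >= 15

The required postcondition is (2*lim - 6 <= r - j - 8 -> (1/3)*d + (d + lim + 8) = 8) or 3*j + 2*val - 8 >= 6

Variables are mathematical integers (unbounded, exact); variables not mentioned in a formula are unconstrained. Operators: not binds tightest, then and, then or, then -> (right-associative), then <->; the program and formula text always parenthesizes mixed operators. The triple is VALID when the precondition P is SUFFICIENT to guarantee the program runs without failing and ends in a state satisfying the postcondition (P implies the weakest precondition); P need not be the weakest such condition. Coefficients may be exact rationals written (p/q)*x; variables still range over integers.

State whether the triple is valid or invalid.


Working backward. After the program, the postcondition (2*lim - 6 <= r - j - 8 -> (1/3)*d + (d + lim + 8) = 8) or 3*j + 2*val - 8 >= 6 must hold; in canonical form it is (j + 2*lim <= r - 2 -> (4/3)*d + lim = 0) or 3*j + 2*val >= 14.
Before skip: (j + 2*lim <= r - 2 -> (4/3)*d + lim = 0) or 3*j + 2*val >= 14
Before r := val + 5: (j + 2*lim <= val + 3 -> (4/3)*d + lim = 0) or 3*j + 2*val >= 14
The weakest precondition is (j + 2*lim <= val + 3 -> (4/3)*d + lim = 0) or 3*j + 2*val >= 14.
Check whether (j + 2*lim <= val + 3 -> (4/3)*d + lim = 0) or 3*j + 2*val >= 15 implies it.
Every state satisfying the precondition satisfies the weakest precondition: the implication holds.
Answer: valid


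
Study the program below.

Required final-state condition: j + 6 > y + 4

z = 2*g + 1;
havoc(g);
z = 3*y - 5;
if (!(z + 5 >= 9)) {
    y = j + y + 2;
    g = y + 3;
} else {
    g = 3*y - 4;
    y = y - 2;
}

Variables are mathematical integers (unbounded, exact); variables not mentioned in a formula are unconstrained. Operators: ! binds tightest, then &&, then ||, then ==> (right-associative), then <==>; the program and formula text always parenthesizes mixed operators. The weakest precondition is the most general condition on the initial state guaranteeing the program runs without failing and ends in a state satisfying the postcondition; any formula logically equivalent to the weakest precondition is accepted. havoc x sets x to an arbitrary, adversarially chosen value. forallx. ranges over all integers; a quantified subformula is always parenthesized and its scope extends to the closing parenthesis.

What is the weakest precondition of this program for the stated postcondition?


Working backward. After the program, the postcondition j + 6 > y + 4 must hold; in canonical form it is j > y - 2.
Then branch requires y < 0; else branch requires j > y - 4.
Before the if: ((!(z >= 4)) ==> y < 0) && (z >= 4 ==> j > y - 4)
Before z := 3*y - 5: ((!(3*y >= 9)) ==> y < 0) && (3*y >= 9 ==> j > y - 4)
Before havoc g: ((!(3*y >= 9)) ==> y < 0) && (3*y >= 9 ==> j > y - 4)
Before z := 2*g + 1: ((!(3*y >= 9)) ==> y < 0) && (3*y >= 9 ==> j > y - 4)
Answer: WP = ((!(3*y >= 9)) ==> y < 0) && (3*y >= 9 ==> j > y - 4)


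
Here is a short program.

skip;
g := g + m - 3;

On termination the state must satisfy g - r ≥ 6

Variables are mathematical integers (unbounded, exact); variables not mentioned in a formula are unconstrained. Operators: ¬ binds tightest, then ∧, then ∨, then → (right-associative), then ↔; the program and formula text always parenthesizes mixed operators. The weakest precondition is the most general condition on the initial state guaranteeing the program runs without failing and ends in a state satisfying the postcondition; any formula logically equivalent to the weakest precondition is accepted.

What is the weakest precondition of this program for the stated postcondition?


Working backward. After the program, the postcondition g - r ≥ 6 must hold; in canonical form it is g ≥ r + 6.
Before g := g + m - 3: g + m ≥ r + 9
Before skip: g + m ≥ r + 9
Answer: WP = g + m ≥ r + 9


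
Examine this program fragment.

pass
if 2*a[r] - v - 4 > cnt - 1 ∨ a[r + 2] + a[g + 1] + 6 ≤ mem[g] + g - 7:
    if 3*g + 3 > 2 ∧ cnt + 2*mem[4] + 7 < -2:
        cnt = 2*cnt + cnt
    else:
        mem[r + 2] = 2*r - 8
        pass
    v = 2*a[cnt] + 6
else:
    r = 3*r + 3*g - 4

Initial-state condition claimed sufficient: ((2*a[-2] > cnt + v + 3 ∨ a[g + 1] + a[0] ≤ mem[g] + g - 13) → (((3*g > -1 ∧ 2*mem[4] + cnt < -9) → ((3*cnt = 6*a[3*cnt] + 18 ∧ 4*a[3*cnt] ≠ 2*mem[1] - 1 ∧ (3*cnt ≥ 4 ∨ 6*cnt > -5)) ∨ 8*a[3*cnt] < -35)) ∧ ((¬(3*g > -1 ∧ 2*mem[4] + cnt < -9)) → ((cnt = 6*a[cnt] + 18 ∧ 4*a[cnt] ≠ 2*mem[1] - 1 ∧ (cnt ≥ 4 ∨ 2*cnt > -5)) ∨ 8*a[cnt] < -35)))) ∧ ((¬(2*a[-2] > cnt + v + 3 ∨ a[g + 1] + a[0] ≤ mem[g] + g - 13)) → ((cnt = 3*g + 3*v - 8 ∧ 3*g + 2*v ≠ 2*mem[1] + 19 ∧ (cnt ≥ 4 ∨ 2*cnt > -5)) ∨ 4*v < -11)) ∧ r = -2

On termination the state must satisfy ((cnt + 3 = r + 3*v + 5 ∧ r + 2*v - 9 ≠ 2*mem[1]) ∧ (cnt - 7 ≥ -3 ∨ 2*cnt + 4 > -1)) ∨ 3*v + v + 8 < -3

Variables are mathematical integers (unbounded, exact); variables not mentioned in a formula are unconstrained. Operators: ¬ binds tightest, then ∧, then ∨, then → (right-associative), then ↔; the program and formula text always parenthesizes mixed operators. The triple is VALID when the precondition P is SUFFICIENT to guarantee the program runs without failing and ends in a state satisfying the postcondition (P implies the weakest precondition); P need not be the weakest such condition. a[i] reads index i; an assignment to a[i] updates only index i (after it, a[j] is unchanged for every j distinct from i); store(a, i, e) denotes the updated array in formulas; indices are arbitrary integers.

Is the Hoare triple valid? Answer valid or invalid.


Working backward. After the program, the postcondition ((cnt + 3 = r + 3*v + 5 ∧ r + 2*v - 9 ≠ 2*mem[1]) ∧ (cnt - 7 ≥ -3 ∨ 2*cnt + 4 > -1)) ∨ 3*v + v + 8 < -3 must hold; in canonical form it is (cnt = r + 3*v + 2 ∧ r + 2*v ≠ 2*mem[1] + 9 ∧ (cnt ≥ 4 ∨ 2*cnt > -5)) ∨ 4*v < -11.
Then branch requires ((3*g > -1 ∧ 2*mem[4] + cnt < -9) → ((3*cnt = 6*a[3*cnt] + r + 20 ∧ 4*a[3*cnt] + r ≠ 2*mem[1] - 3 ∧ (3*cnt ≥ 4 ∨ 6*cnt > -5)) ∨ 8*a[3*cnt] < -35)) ∧ ((¬(3*g > -1 ∧ 2*mem[4] + cnt < -9)) → ((cnt = 6*a[cnt] + r + 20 ∧ 4*a[cnt] + r ≠ 2*store(mem, r + 2, 2*r - 8)[1] - 3 ∧ (cnt ≥ 4 ∨ 2*cnt > -5)) ∨ 8*a[cnt] < -35)); else branch requires (cnt = 3*g + 3*r + 3*v - 2 ∧ 3*g + 3*r + 2*v ≠ 2*mem[1] + 13 ∧ (cnt ≥ 4 ∨ 2*cnt > -5)) ∨ 4*v < -11.
Before the if: ((2*a[r] > cnt + v + 3 ∨ a[g + 1] + a[r + 2] ≤ mem[g] + g - 13) → (((3*g > -1 ∧ 2*mem[4] + cnt < -9) → ((3*cnt = 6*a[3*cnt] + r + 20 ∧ 4*a[3*cnt] + r ≠ 2*mem[1] - 3 ∧ (3*cnt ≥ 4 ∨ 6*cnt > -5)) ∨ 8*a[3*cnt] < -35)) ∧ ((¬(3*g > -1 ∧ 2*mem[4] + cnt < -9)) → ((cnt = 6*a[cnt] + r + 20 ∧ 4*a[cnt] + r ≠ 2*store(mem, r + 2, 2*r - 8)[1] - 3 ∧ (cnt ≥ 4 ∨ 2*cnt > -5)) ∨ 8*a[cnt] < -35)))) ∧ ((¬(2*a[r] > cnt + v + 3 ∨ a[g + 1] + a[r + 2] ≤ mem[g] + g - 13)) → ((cnt = 3*g + 3*r + 3*v - 2 ∧ 3*g + 3*r + 2*v ≠ 2*mem[1] + 13 ∧ (cnt ≥ 4 ∨ 2*cnt > -5)) ∨ 4*v < -11))
Before skip: ((2*a[r] > cnt + v + 3 ∨ a[g + 1] + a[r + 2] ≤ mem[g] + g - 13) → (((3*g > -1 ∧ 2*mem[4] + cnt < -9) → ((3*cnt = 6*a[3*cnt] + r + 20 ∧ 4*a[3*cnt] + r ≠ 2*mem[1] - 3 ∧ (3*cnt ≥ 4 ∨ 6*cnt > -5)) ∨ 8*a[3*cnt] < -35)) ∧ ((¬(3*g > -1 ∧ 2*mem[4] + cnt < -9)) → ((cnt = 6*a[cnt] + r + 20 ∧ 4*a[cnt] + r ≠ 2*store(mem, r + 2, 2*r - 8)[1] - 3 ∧ (cnt ≥ 4 ∨ 2*cnt > -5)) ∨ 8*a[cnt] < -35)))) ∧ ((¬(2*a[r] > cnt + v + 3 ∨ a[g + 1] + a[r + 2] ≤ mem[g] + g - 13)) → ((cnt = 3*g + 3*r + 3*v - 2 ∧ 3*g + 3*r + 2*v ≠ 2*mem[1] + 13 ∧ (cnt ≥ 4 ∨ 2*cnt > -5)) ∨ 4*v < -11))
The weakest precondition is ((2*a[r] > cnt + v + 3 ∨ a[g + 1] + a[r + 2] ≤ mem[g] + g - 13) → (((3*g > -1 ∧ 2*mem[4] + cnt < -9) → ((3*cnt = 6*a[3*cnt] + r + 20 ∧ 4*a[3*cnt] + r ≠ 2*mem[1] - 3 ∧ (3*cnt ≥ 4 ∨ 6*cnt > -5)) ∨ 8*a[3*cnt] < -35)) ∧ ((¬(3*g > -1 ∧ 2*mem[4] + cnt < -9)) → ((cnt = 6*a[cnt] + r + 20 ∧ 4*a[cnt] + r ≠ 2*store(mem, r + 2, 2*r - 8)[1] - 3 ∧ (cnt ≥ 4 ∨ 2*cnt > -5)) ∨ 8*a[cnt] < -35)))) ∧ ((¬(2*a[r] > cnt + v + 3 ∨ a[g + 1] + a[r + 2] ≤ mem[g] + g - 13)) → ((cnt = 3*g + 3*r + 3*v - 2 ∧ 3*g + 3*r + 2*v ≠ 2*mem[1] + 13 ∧ (cnt ≥ 4 ∨ 2*cnt > -5)) ∨ 4*v < -11)).
Check whether ((2*a[-2] > cnt + v + 3 ∨ a[g + 1] + a[0] ≤ mem[g] + g - 13) → (((3*g > -1 ∧ 2*mem[4] + cnt < -9) → ((3*cnt = 6*a[3*cnt] + 18 ∧ 4*a[3*cnt] ≠ 2*mem[1] - 1 ∧ (3*cnt ≥ 4 ∨ 6*cnt > -5)) ∨ 8*a[3*cnt] < -35)) ∧ ((¬(3*g > -1 ∧ 2*mem[4] + cnt < -9)) → ((cnt = 6*a[cnt] + 18 ∧ 4*a[cnt] ≠ 2*mem[1] - 1 ∧ (cnt ≥ 4 ∨ 2*cnt > -5)) ∨ 8*a[cnt] < -35)))) ∧ ((¬(2*a[-2] > cnt + v + 3 ∨ a[g + 1] + a[0] ≤ mem[g] + g - 13)) → ((cnt = 3*g + 3*v - 8 ∧ 3*g + 2*v ≠ 2*mem[1] + 19 ∧ (cnt ≥ 4 ∨ 2*cnt > -5)) ∨ 4*v < -11)) ∧ r = -2 implies it.
Every state satisfying the precondition satisfies the weakest precondition: the implication holds.
Answer: valid


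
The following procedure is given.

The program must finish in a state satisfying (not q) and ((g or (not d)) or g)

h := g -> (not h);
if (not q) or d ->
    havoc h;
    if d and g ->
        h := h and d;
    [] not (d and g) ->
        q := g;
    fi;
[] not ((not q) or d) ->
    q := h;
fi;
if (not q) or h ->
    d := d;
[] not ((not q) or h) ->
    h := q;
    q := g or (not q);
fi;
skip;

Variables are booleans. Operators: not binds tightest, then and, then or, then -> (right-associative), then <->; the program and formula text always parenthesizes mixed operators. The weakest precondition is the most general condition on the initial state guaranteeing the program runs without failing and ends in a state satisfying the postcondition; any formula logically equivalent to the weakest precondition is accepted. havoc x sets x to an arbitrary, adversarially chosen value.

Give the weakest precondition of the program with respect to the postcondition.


Working backward. After the program, the postcondition (not q) and ((g or (not d)) or g) must hold; in canonical form it is (not q) and (g or (not d)).
Before skip: (not q) and (g or (not d))
Then branch requires (not q) and (g or (not d)); else branch requires (not (g or (not q))) and (g or (not d)).
Before the if: (((not q) or h) -> ((not q) and (g or (not d)))) and ((not ((not q) or h)) -> ((not (g or (not q))) and (g or (not d))))
Then branch requires ((d and g) -> ((((not q) or d) -> ((not q) and (g or (not d)))) and ((not ((not q) or d)) -> ((not (g or (not q))) and (g or (not d)))))) and ((not (d and g)) -> ((not g) and (g or (not d)))) and ((d and g) -> (((not q) -> ((not q) and (g or (not d)))) and (q -> ((not (g or (not q))) and (g or (not d)))))) and ((not (d and g)) -> (((not g) -> ((not g) and (g or (not d)))) and (not g))); else branch requires (not h) and (g or (not d)).
Before the if: (((not q) or d) -> (((d and g) -> ((((not q) or d) -> ((not q) and (g or (not d)))) and ((not ((not q) or d)) -> ((not (g or (not q))) and (g or (not d)))))) and ((not (d and g)) -> ((not g) and (g or (not d)))) and ((d and g) -> (((not q) -> ((not q) and (g or (not d)))) and (q -> ((not (g or (not q))) and (g or (not d)))))) and ((not (d and g)) -> (((not g) -> ((not g) and (g or (not d)))) and (not g))))) and ((not ((not q) or d)) -> ((not h) and (g or (not d))))
Before h := g -> (not h): (((not q) or d) -> (((d and g) -> ((((not q) or d) -> ((not q) and (g or (not d)))) and ((not ((not q) or d)) -> ((not (g or (not q))) and (g or (not d)))))) and ((not (d and g)) -> ((not g) and (g or (not d)))) and ((d and g) -> (((not q) -> ((not q) and (g or (not d)))) and (q -> ((not (g or (not q))) and (g or (not d)))))) and ((not (d and g)) -> (((not g) -> ((not g) and (g or (not d)))) and (not g))))) and ((not ((not q) or d)) -> ((not (g -> (not h))) and (g or (not d))))
Answer: WP = (((not q) or d) -> (((d and g) -> ((((not q) or d) -> ((not q) and (g or (not d)))) and ((not ((not q) or d)) -> ((not (g or (not q))) and (g or (not d)))))) and ((not (d and g)) -> ((not g) and (g or (not d)))) and ((d and g) -> (((not q) -> ((not q) and (g or (not d)))) and (q -> ((not (g or (not q))) and (g or (not d)))))) and ((not (d and g)) -> (((not g) -> ((not g) and (g or (not d)))) and (not g))))) and ((not ((not q) or d)) -> ((not (g -> (not h))) and (g or (not d))))


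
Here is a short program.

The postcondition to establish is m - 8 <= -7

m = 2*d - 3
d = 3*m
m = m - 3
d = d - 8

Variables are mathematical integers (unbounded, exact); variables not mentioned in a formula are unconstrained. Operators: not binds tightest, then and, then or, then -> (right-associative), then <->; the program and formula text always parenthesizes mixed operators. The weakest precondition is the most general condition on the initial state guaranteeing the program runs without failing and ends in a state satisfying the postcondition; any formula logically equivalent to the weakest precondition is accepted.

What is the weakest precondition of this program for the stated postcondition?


Working backward. After the program, the postcondition m - 8 <= -7 must hold; in canonical form it is m <= 1.
Before d := d - 8: m <= 1
Before m := m - 3: m <= 4
Before d := 3*m: m <= 4
Before m := 2*d - 3: 2*d <= 7
Answer: WP = 2*d <= 7


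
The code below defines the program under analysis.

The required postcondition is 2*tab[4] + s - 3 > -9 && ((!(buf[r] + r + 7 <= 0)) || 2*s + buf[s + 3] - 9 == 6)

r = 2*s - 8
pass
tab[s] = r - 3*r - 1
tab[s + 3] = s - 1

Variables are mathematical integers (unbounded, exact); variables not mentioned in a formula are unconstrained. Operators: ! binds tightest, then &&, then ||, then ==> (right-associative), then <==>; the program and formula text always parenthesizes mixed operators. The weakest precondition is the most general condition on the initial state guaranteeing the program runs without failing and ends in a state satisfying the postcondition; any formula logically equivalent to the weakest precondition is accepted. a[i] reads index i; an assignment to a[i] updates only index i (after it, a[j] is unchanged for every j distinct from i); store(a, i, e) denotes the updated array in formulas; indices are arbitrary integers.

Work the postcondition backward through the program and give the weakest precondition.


Working backward. After the program, the postcondition 2*tab[4] + s - 3 > -9 && ((!(buf[r] + r + 7 <= 0)) || 2*s + buf[s + 3] - 9 == 6) must hold; in canonical form it is 2*tab[4] + s > -6 && ((!(buf[r] + r <= -7)) || buf[s + 3] + 2*s == 15).
Before tab[s + 3] := s - 1: 2*store(tab, s + 3, s - 1)[4] + s > -6 && ((!(buf[r] + r <= -7)) || buf[s + 3] + 2*s == 15)
Before tab[s] := r - 3*r - 1: 2*store(store(tab, s, -2*r - 1), s + 3, s - 1)[4] + s > -6 && ((!(buf[r] + r <= -7)) || buf[s + 3] + 2*s == 15)
Before skip: 2*store(store(tab, s, -2*r - 1), s + 3, s - 1)[4] + s > -6 && ((!(buf[r] + r <= -7)) || buf[s + 3] + 2*s == 15)
Before r := 2*s - 8: 2*store(store(tab, s, -4*s + 15), s + 3, s - 1)[4] + s > -6 && ((!(buf[2*s - 8] + 2*s <= 1)) || buf[s + 3] + 2*s == 15)
Answer: WP = 2*store(store(tab, s, -4*s + 15), s + 3, s - 1)[4] + s > -6 && ((!(buf[2*s - 8] + 2*s <= 1)) || buf[s + 3] + 2*s == 15)


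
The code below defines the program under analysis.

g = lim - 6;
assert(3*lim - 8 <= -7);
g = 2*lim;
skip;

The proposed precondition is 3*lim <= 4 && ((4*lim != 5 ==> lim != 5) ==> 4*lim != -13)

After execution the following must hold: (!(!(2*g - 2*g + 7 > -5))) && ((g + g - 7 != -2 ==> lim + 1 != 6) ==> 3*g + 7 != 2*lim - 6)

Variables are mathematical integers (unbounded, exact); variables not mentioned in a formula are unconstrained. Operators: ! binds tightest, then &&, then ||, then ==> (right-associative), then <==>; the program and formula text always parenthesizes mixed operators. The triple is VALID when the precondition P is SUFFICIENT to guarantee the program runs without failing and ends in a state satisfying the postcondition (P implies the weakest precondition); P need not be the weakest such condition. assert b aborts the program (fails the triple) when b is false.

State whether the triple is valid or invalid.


Working backward. After the program, the postcondition (!(!(2*g - 2*g + 7 > -5))) && ((g + g - 7 != -2 ==> lim + 1 != 6) ==> 3*g + 7 != 2*lim - 6) must hold; in canonical form it is (2*g != 5 ==> lim != 5) ==> 3*g != 2*lim - 13.
Before skip: (2*g != 5 ==> lim != 5) ==> 3*g != 2*lim - 13
Before g := 2*lim: (4*lim != 5 ==> lim != 5) ==> 4*lim != -13
Before assert 3*lim - 8 <= -7: 3*lim <= 1 && ((4*lim != 5 ==> lim != 5) ==> 4*lim != -13)
Before g := lim - 6: 3*lim <= 1 && ((4*lim != 5 ==> lim != 5) ==> 4*lim != -13)
The weakest precondition is 3*lim <= 1 && ((4*lim != 5 ==> lim != 5) ==> 4*lim != -13).
Check whether 3*lim <= 4 && ((4*lim != 5 ==> lim != 5) ==> 4*lim != -13) implies it.
Countermodel: at the initial state lim = 1, the precondition holds but the weakest precondition fails.
Answer: invalid


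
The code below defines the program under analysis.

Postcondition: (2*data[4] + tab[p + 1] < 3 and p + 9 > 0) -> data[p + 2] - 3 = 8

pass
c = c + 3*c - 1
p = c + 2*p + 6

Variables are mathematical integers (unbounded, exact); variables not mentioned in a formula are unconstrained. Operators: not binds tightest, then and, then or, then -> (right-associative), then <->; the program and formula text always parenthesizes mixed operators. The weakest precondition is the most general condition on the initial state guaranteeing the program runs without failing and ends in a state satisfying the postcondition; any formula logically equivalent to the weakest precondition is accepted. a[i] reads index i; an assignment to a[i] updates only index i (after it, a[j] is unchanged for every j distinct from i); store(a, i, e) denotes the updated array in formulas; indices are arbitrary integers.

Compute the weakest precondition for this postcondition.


Working backward. After the program, the postcondition (2*data[4] + tab[p + 1] < 3 and p + 9 > 0) -> data[p + 2] - 3 = 8 must hold; in canonical form it is (2*data[4] + tab[p + 1] < 3 and p > -9) -> data[p + 2] = 11.
Before p := c + 2*p + 6: (2*data[4] + tab[c + 2*p + 7] < 3 and c + 2*p > -15) -> data[c + 2*p + 8] = 11
Before c := c + 3*c - 1: (2*data[4] + tab[4*c + 2*p + 6] < 3 and 4*c + 2*p > -14) -> data[4*c + 2*p + 7] = 11
Before skip: (2*data[4] + tab[4*c + 2*p + 6] < 3 and 4*c + 2*p > -14) -> data[4*c + 2*p + 7] = 11
Answer: WP = (2*data[4] + tab[4*c + 2*p + 6] < 3 and 4*c + 2*p > -14) -> data[4*c + 2*p + 7] = 11


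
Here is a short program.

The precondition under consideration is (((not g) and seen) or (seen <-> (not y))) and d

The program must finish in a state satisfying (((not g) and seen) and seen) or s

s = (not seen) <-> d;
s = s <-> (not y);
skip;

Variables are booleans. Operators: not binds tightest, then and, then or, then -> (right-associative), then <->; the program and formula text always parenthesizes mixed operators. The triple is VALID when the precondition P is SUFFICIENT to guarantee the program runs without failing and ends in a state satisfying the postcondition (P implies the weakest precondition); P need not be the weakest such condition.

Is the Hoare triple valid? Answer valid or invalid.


Working backward. After the program, the postcondition (((not g) and seen) and seen) or s must hold; in canonical form it is ((not g) and seen) or s.
Before skip: ((not g) and seen) or s
Before s := s <-> (not y): ((not g) and seen) or (s <-> (not y))
Before s := (not seen) <-> d: ((not g) and seen) or (((not seen) <-> d) <-> (not y))
The weakest precondition is ((not g) and seen) or (((not seen) <-> d) <-> (not y)).
Check whether (((not g) and seen) or (seen <-> (not y))) and d implies it.
Countermodel: at the initial state d = true, g = false, seen = false, y = true, the precondition holds but the weakest precondition fails.
Answer: invalid


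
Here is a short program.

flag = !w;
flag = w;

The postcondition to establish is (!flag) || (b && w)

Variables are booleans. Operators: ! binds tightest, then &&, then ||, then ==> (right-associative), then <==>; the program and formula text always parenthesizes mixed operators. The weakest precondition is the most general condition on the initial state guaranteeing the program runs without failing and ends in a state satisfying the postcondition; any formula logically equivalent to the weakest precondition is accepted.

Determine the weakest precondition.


Working backward. After the program, (!flag) || (b && w) must hold.
Before flag := w: (!w) || (b && w)
Before flag := !w: (!w) || (b && w)
Answer: WP = (!w) || (b && w)


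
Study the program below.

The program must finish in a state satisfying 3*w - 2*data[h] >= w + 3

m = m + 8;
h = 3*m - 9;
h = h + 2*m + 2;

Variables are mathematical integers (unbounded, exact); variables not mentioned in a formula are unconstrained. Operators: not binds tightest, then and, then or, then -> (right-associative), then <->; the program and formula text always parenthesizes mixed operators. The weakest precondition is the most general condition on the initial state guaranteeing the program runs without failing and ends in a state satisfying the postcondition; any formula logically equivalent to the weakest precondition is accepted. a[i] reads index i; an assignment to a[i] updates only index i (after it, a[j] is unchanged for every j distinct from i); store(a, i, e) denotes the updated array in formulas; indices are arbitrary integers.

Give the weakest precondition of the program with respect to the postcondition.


Working backward. After the program, the postcondition 3*w - 2*data[h] >= w + 3 must hold; in canonical form it is 2*w >= 2*data[h] + 3.
Before h := h + 2*m + 2: 2*w >= 2*data[h + 2*m + 2] + 3
Before h := 3*m - 9: 2*w >= 2*data[5*m - 7] + 3
Before m := m + 8: 2*w >= 2*data[5*m + 33] + 3
Answer: WP = 2*w >= 2*data[5*m + 33] + 3


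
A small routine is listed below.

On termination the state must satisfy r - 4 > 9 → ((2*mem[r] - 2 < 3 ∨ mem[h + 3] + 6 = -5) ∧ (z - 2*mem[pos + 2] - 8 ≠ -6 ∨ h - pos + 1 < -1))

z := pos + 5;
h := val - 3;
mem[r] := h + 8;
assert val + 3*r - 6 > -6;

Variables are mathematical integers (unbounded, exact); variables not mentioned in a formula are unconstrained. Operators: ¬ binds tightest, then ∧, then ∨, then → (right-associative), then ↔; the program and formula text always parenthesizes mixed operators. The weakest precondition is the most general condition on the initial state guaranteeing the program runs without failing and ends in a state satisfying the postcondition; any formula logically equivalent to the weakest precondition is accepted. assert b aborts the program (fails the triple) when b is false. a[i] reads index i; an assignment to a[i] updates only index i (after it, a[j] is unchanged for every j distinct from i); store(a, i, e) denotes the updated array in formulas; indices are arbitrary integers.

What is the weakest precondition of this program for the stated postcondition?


Working backward. After the program, the postcondition r - 4 > 9 → ((2*mem[r] - 2 < 3 ∨ mem[h + 3] + 6 = -5) ∧ (z - 2*mem[pos + 2] - 8 ≠ -6 ∨ h - pos + 1 < -1)) must hold; in canonical form it is r > 13 → ((2*mem[r] < 5 ∨ mem[h + 3] = -11) ∧ (z ≠ 2*mem[pos + 2] + 2 ∨ h < pos - 2)).
Before assert val + 3*r - 6 > -6: 3*r + val > 0 ∧ (r > 13 → ((2*mem[r] < 5 ∨ mem[h + 3] = -11) ∧ (z ≠ 2*mem[pos + 2] + 2 ∨ h < pos - 2)))
Before mem[r] := h + 8: 3*r + val > 0 ∧ (r > 13 → ((2*store(mem, r, h + 8)[r] < 5 ∨ store(mem, r, h + 8)[h + 3] = -11) ∧ (z ≠ 2*store(mem, r, h + 8)[pos + 2] + 2 ∨ h < pos - 2)))
Before h := val - 3: 3*r + val > 0 ∧ (r > 13 → ((2*store(mem, r, val + 5)[r] < 5 ∨ store(mem, r, val + 5)[val] = -11) ∧ (z ≠ 2*store(mem, r, val + 5)[pos + 2] + 2 ∨ val < pos + 1)))
Before z := pos + 5: 3*r + val > 0 ∧ (r > 13 → ((2*store(mem, r, val + 5)[r] < 5 ∨ store(mem, r, val + 5)[val] = -11) ∧ (pos ≠ 2*store(mem, r, val + 5)[pos + 2] - 3 ∨ val < pos + 1)))
Answer: WP = 3*r + val > 0 ∧ (r > 13 → ((2*store(mem, r, val + 5)[r] < 5 ∨ store(mem, r, val + 5)[val] = -11) ∧ (pos ≠ 2*store(mem, r, val + 5)[pos + 2] - 3 ∨ val < pos + 1)))


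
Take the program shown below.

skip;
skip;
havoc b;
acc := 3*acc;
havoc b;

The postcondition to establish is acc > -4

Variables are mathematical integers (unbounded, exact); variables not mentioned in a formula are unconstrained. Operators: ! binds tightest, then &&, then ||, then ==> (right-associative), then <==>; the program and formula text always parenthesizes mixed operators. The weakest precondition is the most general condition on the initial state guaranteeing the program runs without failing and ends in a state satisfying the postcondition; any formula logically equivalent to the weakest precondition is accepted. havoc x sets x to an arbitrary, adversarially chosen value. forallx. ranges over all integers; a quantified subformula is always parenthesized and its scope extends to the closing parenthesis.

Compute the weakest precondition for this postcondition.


Working backward. After the program, acc > -4 must hold.
Before havoc b: acc > -4
Before acc := 3*acc: 3*acc > -4
Before havoc b: 3*acc > -4
Before skip: 3*acc > -4
Before skip: 3*acc > -4
Answer: WP = 3*acc > -4


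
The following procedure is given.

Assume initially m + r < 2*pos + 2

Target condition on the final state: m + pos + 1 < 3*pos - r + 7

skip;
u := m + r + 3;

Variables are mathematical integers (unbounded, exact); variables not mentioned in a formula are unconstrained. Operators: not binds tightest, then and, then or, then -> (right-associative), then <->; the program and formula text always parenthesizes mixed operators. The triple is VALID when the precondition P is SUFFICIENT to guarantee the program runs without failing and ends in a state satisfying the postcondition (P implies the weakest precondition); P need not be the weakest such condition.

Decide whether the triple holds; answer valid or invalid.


Working backward. After the program, the postcondition m + pos + 1 < 3*pos - r + 7 must hold; in canonical form it is m + r < 2*pos + 6.
Before u := m + r + 3: m + r < 2*pos + 6
Before skip: m + r < 2*pos + 6
The weakest precondition is m + r < 2*pos + 6.
Check whether m + r < 2*pos + 2 implies it.
Every state satisfying the precondition satisfies the weakest precondition: the implication holds.
Answer: valid


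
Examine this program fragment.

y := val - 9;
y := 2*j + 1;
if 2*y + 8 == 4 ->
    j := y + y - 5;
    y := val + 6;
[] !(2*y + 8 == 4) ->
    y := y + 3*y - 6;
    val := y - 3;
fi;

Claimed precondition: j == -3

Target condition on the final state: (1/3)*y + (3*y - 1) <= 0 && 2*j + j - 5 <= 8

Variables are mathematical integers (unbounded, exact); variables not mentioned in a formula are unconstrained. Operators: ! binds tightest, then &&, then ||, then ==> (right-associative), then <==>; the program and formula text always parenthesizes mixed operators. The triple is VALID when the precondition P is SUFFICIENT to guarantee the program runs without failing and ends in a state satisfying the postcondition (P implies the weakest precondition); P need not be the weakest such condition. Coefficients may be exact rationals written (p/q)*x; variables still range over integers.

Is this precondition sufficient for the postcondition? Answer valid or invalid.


Working backward. After the program, the postcondition (1/3)*y + (3*y - 1) <= 0 && 2*j + j - 5 <= 8 must hold; in canonical form it is (10/3)*y <= 1 && 3*j <= 13.
Then branch requires (10/3)*val <= -19 && 6*y <= 28; else branch requires (40/3)*y <= 21 && 3*j <= 13.
Before the if: (2*y == -4 ==> ((10/3)*val <= -19 && 6*y <= 28)) && ((!(2*y == -4)) ==> ((40/3)*y <= 21 && 3*j <= 13))
Before y := 2*j + 1: (4*j == -6 ==> ((10/3)*val <= -19 && 12*j <= 22)) && ((!(4*j == -6)) ==> ((80/3)*j <= 23/3 && 3*j <= 13))
Before y := val - 9: (4*j == -6 ==> ((10/3)*val <= -19 && 12*j <= 22)) && ((!(4*j == -6)) ==> ((80/3)*j <= 23/3 && 3*j <= 13))
The weakest precondition is (4*j == -6 ==> ((10/3)*val <= -19 && 12*j <= 22)) && ((!(4*j == -6)) ==> ((80/3)*j <= 23/3 && 3*j <= 13)).
Check whether j == -3 implies it.
Every state satisfying the precondition satisfies the weakest precondition: the implication holds.
Answer: valid


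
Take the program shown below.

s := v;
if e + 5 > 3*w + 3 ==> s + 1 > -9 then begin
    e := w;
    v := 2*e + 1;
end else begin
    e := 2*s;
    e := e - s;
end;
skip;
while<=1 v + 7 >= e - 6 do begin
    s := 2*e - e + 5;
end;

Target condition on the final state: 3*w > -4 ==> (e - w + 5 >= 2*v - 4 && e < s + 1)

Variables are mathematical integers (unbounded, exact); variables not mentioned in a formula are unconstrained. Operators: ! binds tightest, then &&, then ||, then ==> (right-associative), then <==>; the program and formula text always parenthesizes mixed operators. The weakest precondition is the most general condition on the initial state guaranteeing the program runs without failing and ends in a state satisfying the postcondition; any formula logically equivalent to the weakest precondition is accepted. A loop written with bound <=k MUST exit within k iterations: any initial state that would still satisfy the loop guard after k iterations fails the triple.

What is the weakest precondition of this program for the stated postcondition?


Working backward. After the program, the postcondition 3*w > -4 ==> (e - w + 5 >= 2*v - 4 && e < s + 1) must hold; in canonical form it is 3*w > -4 ==> (e >= 2*v + w - 9 && e < s + 1).
Before the loop (bound <=1), unroll the exhaustion recursion (WP_0 = exit-now case; WP_j = one more guarded iteration, up to j = 1):
  WP_0: (!(v >= e - 13)) && (3*w > -4 ==> (e >= 2*v + w - 9 && e < s + 1))
  WP_1: (v >= e - 13 ==> ((!(v >= e - 13)) && (3*w > -4 ==> e >= 2*v + w - 9))) && ((!(v >= e - 13)) ==> (3*w > -4 ==> (e >= 2*v + w - 9 && e < s + 1)))
So before the loop: (v >= e - 13 ==> ((!(v >= e - 13)) && (3*w > -4 ==> e >= 2*v + w - 9))) && ((!(v >= e - 13)) ==> (3*w > -4 ==> (e >= 2*v + w - 9 && e < s + 1)))
Before skip: (v >= e - 13 ==> ((!(v >= e - 13)) && (3*w > -4 ==> e >= 2*v + w - 9))) && ((!(v >= e - 13)) ==> (3*w > -4 ==> (e >= 2*v + w - 9 && e < s + 1)))
Then branch requires (w >= -14 ==> ((!(w >= -14)) && (3*w > -4 ==> 4*w <= 7))) && ((!(w >= -14)) ==> (3*w > -4 ==> (4*w <= 7 && w < s + 1))); else branch requires (v >= s - 13 ==> ((!(v >= s - 13)) && (3*w > -4 ==> s >= 2*v + w - 9))) && ((!(v >= s - 13)) ==> (3*w > -4 ==> s >= 2*v + w - 9)).
Before the if: ((e > 3*w - 2 ==> s > -10) ==> ((w >= -14 ==> ((!(w >= -14)) && (3*w > -4 ==> 4*w <= 7))) && ((!(w >= -14)) ==> (3*w > -4 ==> (4*w <= 7 && w < s + 1))))) && ((!(e > 3*w - 2 ==> s > -10)) ==> ((v >= s - 13 ==> ((!(v >= s - 13)) && (3*w > -4 ==> s >= 2*v + w - 9))) && ((!(v >= s - 13)) ==> (3*w > -4 ==> s >= 2*v + w - 9))))
Before s := v: ((e > 3*w - 2 ==> v > -10) ==> ((w >= -14 ==> ((!(w >= -14)) && (3*w > -4 ==> 4*w <= 7))) && ((!(w >= -14)) ==> (3*w > -4 ==> (4*w <= 7 && w < v + 1))))) && (e > 3*w - 2 ==> v > -10)
Answer: WP = ((e > 3*w - 2 ==> v > -10) ==> ((w >= -14 ==> ((!(w >= -14)) && (3*w > -4 ==> 4*w <= 7))) && ((!(w >= -14)) ==> (3*w > -4 ==> (4*w <= 7 && w < v + 1))))) && (e > 3*w - 2 ==> v > -10)
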